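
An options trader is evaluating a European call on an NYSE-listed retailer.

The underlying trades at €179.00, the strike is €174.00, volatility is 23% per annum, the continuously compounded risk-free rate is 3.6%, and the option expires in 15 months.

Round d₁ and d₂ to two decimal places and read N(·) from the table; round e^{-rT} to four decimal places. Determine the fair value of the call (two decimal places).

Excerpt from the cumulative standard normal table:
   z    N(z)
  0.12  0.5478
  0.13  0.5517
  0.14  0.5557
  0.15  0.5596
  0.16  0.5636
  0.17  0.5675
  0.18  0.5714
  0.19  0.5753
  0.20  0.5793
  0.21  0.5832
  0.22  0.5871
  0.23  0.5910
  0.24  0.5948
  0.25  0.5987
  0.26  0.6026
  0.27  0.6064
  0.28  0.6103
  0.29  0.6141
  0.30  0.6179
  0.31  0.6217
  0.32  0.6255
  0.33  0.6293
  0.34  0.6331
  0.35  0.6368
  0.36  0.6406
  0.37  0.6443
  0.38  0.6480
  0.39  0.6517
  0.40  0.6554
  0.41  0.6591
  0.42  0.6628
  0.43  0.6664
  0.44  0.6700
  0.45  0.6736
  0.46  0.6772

T = 1.25;  σ√T = 0.2571
ln(S/K) + (r + σ²/2)T = ln(179/174) + (0.036 + 0.23²/2)·1.25 = 0.0283 + 0.0781 = 0.1064
d₁ = 0.1064 / 0.2571 = 0.4137 which rounds to 0.41
d₂ = d₁ − σ√T = 0.4137 − 0.2571 = 0.1566 which rounds to 0.16
e^(−rT) = e^(−0.036·1.25) = 0.9560
C = 179·N(0.41) − 174·0.9560·N(0.16) = 179·0.6591 − 174·0.9560·0.5636 = 117.9789 − 93.7515 = 24.2274

€24.23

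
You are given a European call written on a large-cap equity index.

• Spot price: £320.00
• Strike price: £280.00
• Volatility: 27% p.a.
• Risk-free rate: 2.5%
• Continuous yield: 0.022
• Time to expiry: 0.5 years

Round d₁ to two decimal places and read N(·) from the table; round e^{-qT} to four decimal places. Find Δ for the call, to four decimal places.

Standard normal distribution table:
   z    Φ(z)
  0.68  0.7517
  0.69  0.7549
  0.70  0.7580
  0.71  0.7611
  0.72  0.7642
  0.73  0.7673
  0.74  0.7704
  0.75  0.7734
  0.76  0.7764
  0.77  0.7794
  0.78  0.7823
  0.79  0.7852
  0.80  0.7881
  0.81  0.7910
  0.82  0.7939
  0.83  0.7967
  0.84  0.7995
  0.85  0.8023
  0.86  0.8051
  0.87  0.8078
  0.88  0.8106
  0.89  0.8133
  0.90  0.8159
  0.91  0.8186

0.7795

σ√T = 0.27 × 0.7071 = 0.1909
d₁ = [ln(320/280) + (0.025 − 0.022 + ½·0.27²)·0.5] / (σ√T) = (0.1335 + 0.0197) / 0.1909 = 0.8027 → 0.80
N(d₁) = N(0.80) = 0.7881
Δ_call = e^(−qT)·N(d₁) = 0.9891·0.7881 = 0.7795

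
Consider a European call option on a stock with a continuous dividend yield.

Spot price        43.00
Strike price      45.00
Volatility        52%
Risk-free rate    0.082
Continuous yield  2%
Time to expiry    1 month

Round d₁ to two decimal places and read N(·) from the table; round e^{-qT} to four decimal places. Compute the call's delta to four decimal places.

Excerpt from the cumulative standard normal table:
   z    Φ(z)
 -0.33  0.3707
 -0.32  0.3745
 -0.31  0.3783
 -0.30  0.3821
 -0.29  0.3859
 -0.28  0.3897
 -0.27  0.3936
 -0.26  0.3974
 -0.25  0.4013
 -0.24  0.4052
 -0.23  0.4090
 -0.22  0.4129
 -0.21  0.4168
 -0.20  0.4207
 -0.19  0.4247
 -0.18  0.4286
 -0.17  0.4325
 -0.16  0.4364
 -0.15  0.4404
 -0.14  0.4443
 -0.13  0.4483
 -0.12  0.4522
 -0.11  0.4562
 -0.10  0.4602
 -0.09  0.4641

σ√T = 0.52 × 0.2887 = 0.1501
d₁ = [ln(43/45) + (0.082 − 0.02 + ½·0.52²)·0.08333] / (σ√T) = (-0.0455 + 0.0164) / 0.1501 = -0.1934 ⇒ -0.19
N(d₁) = N(-0.19) = 0.4247
Δ_call = exp(−qT)·N(d₁) = 0.9983·0.4247 = 0.4240

0.4240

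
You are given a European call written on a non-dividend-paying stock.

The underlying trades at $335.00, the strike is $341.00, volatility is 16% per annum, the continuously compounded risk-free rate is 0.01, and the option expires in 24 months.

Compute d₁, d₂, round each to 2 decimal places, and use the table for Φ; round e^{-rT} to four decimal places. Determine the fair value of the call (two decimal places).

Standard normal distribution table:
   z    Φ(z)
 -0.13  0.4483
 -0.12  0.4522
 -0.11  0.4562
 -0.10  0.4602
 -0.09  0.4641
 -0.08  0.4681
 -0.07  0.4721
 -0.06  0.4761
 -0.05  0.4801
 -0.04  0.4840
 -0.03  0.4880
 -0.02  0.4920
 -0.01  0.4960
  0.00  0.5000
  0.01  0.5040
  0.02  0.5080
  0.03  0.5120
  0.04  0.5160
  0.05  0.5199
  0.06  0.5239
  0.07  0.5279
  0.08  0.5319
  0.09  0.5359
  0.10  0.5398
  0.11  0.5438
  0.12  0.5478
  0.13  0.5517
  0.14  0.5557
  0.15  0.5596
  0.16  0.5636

σ√T = 0.16 × 1.4142 = 0.2263
d₁ = [ln(335/341) + (0.01 + 0.16²/2)·2] / 0.2263 = [-0.0178 + 0.0456] / 0.2263 = 0.1231 → 0.12
d₂ = d₁ − σ√T = 0.1231 − 0.2263 = -0.1032 → -0.10
e^(−rT) = e^(−0.01·2) = 0.9802
N(d₁) = N(0.12) = 0.5478;  N(d₂) = N(-0.10) = 0.4602
C = 335·0.5478 − 341·0.9802·0.4602 = 183.5130 − 153.8210 = 29.6920

$29.69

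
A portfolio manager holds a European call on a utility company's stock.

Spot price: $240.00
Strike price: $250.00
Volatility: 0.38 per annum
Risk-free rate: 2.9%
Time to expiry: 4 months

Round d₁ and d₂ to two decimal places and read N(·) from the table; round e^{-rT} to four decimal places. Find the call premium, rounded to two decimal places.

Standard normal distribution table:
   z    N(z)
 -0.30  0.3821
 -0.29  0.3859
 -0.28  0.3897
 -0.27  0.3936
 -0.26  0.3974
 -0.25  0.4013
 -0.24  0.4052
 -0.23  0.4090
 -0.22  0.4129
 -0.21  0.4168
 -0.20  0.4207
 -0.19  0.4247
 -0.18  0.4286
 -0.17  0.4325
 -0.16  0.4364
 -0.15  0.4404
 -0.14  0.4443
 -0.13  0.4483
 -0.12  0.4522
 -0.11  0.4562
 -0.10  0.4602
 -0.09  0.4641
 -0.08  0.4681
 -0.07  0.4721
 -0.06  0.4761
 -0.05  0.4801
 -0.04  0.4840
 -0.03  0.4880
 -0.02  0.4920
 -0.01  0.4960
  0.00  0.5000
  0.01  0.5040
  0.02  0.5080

$17.76

T = 0.3333;  σ√T = 0.2194
ln(S/K) + (r + σ²/2)T = ln(240/250) + (0.029 + 0.38²/2)·0.3333 = -0.0408 + 0.0337 = -0.0071
d₁ = -0.0071 / 0.2194 = -0.0323 ⇒ -0.03
d₂ = d₁ − σ√T = -0.0323 − 0.2194 = -0.2517 ⇒ -0.25
e^(−rT) = e^(−0.029·0.3333) = 0.9904
N(d₁) = N(-0.03) = 0.4880;  N(d₂) = N(-0.25) = 0.4013
C = 240·0.4880 − 250·0.9904·0.4013 = 117.1200 − 99.3619 = 17.7581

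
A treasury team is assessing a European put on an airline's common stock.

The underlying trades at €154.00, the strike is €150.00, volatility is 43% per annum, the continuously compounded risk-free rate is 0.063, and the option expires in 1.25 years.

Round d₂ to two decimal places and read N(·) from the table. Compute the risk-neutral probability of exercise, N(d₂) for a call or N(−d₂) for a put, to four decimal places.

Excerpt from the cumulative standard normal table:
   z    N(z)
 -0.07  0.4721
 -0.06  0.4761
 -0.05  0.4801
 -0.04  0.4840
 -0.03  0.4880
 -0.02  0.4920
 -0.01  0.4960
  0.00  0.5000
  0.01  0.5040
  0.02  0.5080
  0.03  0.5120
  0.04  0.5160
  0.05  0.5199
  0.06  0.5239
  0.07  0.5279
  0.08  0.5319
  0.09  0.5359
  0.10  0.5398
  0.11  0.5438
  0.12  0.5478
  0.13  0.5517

0.5080

σ√T = 0.43·√1.25 = 0.4808
d₁ = [ln(154/150) + (0.063 + 0.43²/2)·1.25] / 0.4808 = [0.0263 + 0.1943] / 0.4808 = 0.4589 which rounds to 0.46
d₂ = d₁ − σ√T = 0.4589 − 0.4808 = -0.0218 which rounds to -0.02
Risk-neutral Pr[S_T < K] = N(−d₂) = N(0.02) = 0.5080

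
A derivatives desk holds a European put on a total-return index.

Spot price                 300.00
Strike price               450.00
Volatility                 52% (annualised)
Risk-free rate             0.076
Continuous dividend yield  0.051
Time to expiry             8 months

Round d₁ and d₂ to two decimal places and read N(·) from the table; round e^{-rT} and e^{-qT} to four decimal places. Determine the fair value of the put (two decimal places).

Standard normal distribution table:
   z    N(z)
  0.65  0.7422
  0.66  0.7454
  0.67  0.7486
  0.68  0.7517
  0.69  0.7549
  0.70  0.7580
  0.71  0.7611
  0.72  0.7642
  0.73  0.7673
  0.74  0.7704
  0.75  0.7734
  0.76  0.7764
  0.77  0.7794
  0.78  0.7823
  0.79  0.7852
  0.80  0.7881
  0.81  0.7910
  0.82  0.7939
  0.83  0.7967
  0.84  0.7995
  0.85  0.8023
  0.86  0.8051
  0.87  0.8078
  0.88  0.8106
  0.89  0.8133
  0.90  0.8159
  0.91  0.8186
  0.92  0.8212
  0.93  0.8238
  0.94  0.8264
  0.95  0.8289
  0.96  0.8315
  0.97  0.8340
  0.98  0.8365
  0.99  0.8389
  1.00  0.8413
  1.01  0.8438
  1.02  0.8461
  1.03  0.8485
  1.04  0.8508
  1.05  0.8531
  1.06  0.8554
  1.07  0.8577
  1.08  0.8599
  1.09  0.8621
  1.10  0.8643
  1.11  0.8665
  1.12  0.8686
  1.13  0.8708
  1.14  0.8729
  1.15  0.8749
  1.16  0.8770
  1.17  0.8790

σ√T = 0.52 × 0.8165 = 0.4246
d₁ = [ln(300/450) + (0.076 − 0.051 + 0.52²/2)·0.6667] / 0.4246 = [-0.4055 + 0.1068] / 0.4246 = -0.7034 ≈ -0.70
d₂ = d₁ − σ√T = -0.7034 − 0.4246 = -1.1280 ≈ -1.13
exp(−qT) = exp(−0.051·0.6667) = 0.9666;  exp(−rT) = exp(−0.076·0.6667) = 0.9506
N(−d₂) = N(1.13) = 0.8708;  N(−d₁) = N(0.70) = 0.7580
P = 450·0.9506·0.8708 − 300·0.9666·0.7580 = 372.5021 − 219.8048 = 152.6973

152.70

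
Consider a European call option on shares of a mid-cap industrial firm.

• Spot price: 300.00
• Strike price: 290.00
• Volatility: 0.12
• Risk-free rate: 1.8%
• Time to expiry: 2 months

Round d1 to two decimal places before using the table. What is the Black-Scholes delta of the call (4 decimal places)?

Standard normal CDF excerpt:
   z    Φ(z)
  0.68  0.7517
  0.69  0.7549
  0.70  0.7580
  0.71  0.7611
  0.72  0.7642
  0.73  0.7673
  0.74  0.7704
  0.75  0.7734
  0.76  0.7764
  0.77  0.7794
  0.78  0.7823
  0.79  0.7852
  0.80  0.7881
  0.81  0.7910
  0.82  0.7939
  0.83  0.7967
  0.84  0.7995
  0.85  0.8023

0.7823

σ√T = 0.12·√0.1667 = 0.0490
ln(S/K) + (r + σ²/2)T = ln(300/290) + (0.018 + 0.12²/2)·0.1667 = 0.0339 + 0.0042 = 0.0381
d₁ = 0.0381 / 0.0490 = 0.7777 ⇒ 0.78
N(d₁) = N(0.78) = 0.7823
Δ_call = N(d₁) = 0.7823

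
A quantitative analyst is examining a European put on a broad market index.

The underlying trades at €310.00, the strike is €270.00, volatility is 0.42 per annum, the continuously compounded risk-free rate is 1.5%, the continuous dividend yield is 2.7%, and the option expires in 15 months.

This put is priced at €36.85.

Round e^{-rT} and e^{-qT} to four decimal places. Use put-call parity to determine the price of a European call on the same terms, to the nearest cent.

exp(−qT) = exp(−0.027·1.25) = 0.9668;  exp(−rT) = exp(−0.015·1.25) = 0.9814
Put-call parity: C − P = S·e^(−qT) − K·e^(−rT) = 310·0.9668 − 270·0.9814 = 299.7080 − 264.9780 = 34.7300
C = P + (C − P) = 36.85 + (34.7300) = 71.5800

€71.58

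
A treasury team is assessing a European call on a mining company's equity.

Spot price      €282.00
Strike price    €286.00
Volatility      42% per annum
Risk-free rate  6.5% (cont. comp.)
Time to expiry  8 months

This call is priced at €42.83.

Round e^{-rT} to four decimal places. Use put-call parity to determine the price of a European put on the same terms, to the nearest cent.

€34.70

e^(−rT) = e^(−0.065·0.6667) = 0.9576
Put-call parity: C − P = S − K·e^(−rT) = 282 − 286·0.9576 = 282 − 273.8736 = 8.1264
P = C − (C − P) = 42.83 − (8.1264) = 34.7036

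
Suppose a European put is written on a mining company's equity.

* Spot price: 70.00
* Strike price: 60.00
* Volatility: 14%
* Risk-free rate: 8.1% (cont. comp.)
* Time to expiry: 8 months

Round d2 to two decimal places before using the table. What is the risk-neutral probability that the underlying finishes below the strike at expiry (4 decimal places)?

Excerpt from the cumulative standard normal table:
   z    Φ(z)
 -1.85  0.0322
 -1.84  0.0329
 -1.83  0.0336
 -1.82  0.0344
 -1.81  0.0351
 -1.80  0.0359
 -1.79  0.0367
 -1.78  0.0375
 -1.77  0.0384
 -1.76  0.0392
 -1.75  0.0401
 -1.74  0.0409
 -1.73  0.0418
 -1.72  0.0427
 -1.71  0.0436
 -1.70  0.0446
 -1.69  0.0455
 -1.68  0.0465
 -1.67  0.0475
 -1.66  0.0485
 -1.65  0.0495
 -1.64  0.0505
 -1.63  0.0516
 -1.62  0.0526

0.0392

σ√T = 0.14·√0.6667 = 0.1143
d₁ = [ln(70/60) + (0.081 + 0.14²/2)·0.6667] / 0.1143 = [0.1542 + 0.0605] / 0.1143 = 1.8781 ≈ 1.88
d₂ = d₁ − σ√T = 1.8781 − 0.1143 = 1.7638 ≈ 1.76
Pr(exercise) under Q = N(−d₂) = N(-1.76) = 0.0392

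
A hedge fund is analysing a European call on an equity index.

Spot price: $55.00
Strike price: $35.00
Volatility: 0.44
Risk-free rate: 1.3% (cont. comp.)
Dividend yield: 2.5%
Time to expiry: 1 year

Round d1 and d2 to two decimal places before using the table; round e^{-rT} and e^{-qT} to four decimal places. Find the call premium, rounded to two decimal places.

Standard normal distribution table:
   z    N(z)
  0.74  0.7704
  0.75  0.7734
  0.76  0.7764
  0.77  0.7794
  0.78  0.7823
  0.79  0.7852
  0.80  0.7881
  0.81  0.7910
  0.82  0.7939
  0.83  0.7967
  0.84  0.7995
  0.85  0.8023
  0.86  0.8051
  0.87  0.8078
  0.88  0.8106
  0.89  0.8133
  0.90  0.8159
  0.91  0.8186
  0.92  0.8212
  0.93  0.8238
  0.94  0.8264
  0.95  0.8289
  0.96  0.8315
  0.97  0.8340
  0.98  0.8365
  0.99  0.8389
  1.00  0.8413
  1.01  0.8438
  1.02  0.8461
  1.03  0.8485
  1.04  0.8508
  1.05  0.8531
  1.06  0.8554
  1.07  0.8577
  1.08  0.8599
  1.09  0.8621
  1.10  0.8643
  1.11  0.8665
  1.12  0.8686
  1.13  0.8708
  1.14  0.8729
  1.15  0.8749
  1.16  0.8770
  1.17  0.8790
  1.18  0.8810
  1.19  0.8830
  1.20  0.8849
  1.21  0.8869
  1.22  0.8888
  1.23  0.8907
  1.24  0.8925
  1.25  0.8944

T = 1;  σ√T = 0.4400
d₁ = [ln(55/35) + (0.013 − 0.025 + 0.44²/2)·1] / 0.4400 = [0.4520 + 0.0848] / 0.4400 = 1.2200 ⇒ 1.22
d₂ = d₁ − σ√T = 1.2200 − 0.4400 = 0.7800 ⇒ 0.78
exp(−qT) = exp(−0.025·1) = 0.9753;  exp(−rT) = exp(−0.013·1) = 0.9871
C = 55·0.9753·N(1.22) − 35·0.9871·N(0.78) = 55·0.9753·0.8888 − 35·0.9871·0.7823 = 47.6766 − 27.0273 = 20.6493

$20.65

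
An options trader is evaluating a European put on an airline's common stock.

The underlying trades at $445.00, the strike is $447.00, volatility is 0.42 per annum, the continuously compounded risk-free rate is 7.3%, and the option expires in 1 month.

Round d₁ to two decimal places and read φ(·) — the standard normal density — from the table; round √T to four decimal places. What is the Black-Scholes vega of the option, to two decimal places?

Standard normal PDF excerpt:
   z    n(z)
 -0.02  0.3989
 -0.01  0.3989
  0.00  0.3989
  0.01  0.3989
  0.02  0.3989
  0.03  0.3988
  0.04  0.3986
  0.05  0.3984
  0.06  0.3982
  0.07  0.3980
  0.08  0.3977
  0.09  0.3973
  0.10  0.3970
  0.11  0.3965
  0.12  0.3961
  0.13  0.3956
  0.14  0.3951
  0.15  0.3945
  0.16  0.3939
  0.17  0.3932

T = 0.08333;  σ√T = 0.1212
ln(S/K) + (r + σ²/2)T = ln(445/447) + (0.073 + 0.42²/2)·0.08333 = -0.0045 + 0.0134 = 0.0089
d₁ = 0.0089 / 0.1212 = 0.0738 which rounds to 0.07
√T = √0.08333 = 0.2887
φ(d₁) = φ(0.07) = 0.3980
vega = S·φ(d₁)·√T = 445·0.3980·0.2887 = 51.1317
(Call and put vega coincide under Black-Scholes.)

51.13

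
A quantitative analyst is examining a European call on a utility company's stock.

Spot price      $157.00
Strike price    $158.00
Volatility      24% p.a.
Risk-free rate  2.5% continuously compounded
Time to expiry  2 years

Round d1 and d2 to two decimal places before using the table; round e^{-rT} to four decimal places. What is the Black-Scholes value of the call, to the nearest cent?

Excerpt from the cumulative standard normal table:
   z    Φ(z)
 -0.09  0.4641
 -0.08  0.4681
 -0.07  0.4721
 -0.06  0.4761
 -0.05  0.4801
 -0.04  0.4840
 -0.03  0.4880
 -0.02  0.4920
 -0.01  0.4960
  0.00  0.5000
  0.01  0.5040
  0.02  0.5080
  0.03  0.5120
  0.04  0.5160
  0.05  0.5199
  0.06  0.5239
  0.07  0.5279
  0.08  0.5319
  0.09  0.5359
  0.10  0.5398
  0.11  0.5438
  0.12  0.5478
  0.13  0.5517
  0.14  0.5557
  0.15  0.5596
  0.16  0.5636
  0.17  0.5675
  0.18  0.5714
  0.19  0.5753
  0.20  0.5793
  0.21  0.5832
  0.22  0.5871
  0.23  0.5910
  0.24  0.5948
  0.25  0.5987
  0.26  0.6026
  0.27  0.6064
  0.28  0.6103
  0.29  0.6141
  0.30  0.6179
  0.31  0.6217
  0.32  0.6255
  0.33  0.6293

$24.27

σ√T = 0.24·√2 = 0.3394
d₁ = [ln(157/158) + (0.025 + ½·0.24²)·2] / (σ√T) = (-0.0063 + 0.1076) / 0.3394 = 0.2983 → 0.30
d₂ = 0.2983 − 0.3394 = -0.0411 → -0.04
e^(−rT) = e^(−0.025·2) = 0.9512
N(d₁) = N(0.30) = 0.6179;  N(d₂) = N(-0.04) = 0.4840
C = 157·0.6179 − 158·0.9512·0.4840 = 97.0103 − 72.7402 = 24.2701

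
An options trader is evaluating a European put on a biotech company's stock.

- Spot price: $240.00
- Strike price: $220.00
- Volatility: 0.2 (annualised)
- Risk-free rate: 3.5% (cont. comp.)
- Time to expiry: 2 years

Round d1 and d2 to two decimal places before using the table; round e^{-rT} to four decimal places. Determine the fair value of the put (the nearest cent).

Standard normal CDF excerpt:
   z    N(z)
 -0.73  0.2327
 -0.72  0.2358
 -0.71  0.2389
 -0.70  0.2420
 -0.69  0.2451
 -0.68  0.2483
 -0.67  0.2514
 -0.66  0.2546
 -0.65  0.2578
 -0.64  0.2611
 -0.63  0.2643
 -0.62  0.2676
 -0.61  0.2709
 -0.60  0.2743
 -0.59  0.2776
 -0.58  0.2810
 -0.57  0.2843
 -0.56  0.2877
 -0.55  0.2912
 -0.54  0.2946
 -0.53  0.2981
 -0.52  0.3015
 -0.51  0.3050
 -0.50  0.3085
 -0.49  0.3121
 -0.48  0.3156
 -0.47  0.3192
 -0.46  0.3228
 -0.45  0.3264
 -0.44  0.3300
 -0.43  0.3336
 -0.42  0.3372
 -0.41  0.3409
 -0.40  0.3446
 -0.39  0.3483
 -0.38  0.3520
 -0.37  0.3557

$11.85

σ√T = 0.2·√2 = 0.2828
ln(S/K) + (r + σ²/2)T = ln(240/220) + (0.035 + 0.2²/2)·2 = 0.0870 + 0.1100 = 0.1970
d₁ = 0.1970 / 0.2828 = 0.6965 which rounds to 0.70
d₂ = d₁ − σ√T = 0.6965 − 0.2828 = 0.4137 which rounds to 0.41
exp(−rT) = exp(−0.035·2) = 0.9324
P = 220·0.9324·N(-0.41) − 240·N(-0.70) = 220·0.9324·0.3409 − 240·0.2420 = 69.9281 − 58.0800 = 11.8481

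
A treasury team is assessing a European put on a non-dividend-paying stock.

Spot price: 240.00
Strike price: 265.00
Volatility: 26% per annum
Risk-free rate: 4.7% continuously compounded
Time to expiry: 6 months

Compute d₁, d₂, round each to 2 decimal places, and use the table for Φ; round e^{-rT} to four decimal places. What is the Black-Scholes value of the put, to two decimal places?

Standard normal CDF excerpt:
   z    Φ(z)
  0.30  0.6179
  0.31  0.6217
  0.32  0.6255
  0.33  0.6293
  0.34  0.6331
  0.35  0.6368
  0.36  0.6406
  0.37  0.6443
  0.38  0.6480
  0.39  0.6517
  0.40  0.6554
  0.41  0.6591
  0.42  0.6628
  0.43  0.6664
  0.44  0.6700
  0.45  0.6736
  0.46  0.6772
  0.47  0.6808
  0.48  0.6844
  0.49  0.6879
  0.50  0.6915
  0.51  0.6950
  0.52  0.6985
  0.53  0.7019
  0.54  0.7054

28.88

T = 0.5;  σ√T = 0.1838
d₁ = [ln(240/265) + (0.047 + ½·0.26²)·0.5] / (σ√T) = (-0.0991 + 0.0404) / 0.1838 = -0.3192 → -0.32
d₂ = -0.3192 − 0.1838 = -0.5031 → -0.50
exp(−rT) = exp(−0.047·0.5) = 0.9768
P = 265·0.9768·N(0.50) − 240·N(0.32) = 265·0.9768·0.6915 − 240·0.6255 = 178.9962 − 150.1200 = 28.8762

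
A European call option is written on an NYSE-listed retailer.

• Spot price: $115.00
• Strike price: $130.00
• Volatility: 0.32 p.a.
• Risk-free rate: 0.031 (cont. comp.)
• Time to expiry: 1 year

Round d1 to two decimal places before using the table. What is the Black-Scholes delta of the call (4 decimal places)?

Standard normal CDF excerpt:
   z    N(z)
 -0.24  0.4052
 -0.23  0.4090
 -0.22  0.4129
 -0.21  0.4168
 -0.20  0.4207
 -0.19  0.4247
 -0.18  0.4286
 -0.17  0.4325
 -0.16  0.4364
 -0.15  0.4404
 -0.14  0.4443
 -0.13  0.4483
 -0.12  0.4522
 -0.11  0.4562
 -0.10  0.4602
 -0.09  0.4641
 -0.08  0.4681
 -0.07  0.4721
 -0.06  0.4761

σ√T = 0.32·√1 = 0.3200
d₁ = [ln(115/130) + (0.031 + 0.32²/2)·1] / 0.3200 = [-0.1226 + 0.0822] / 0.3200 = -0.1263 → -0.13
N(d₁) = N(-0.13) = 0.4483
Δ_call = N(d₁) = 0.4483

0.4483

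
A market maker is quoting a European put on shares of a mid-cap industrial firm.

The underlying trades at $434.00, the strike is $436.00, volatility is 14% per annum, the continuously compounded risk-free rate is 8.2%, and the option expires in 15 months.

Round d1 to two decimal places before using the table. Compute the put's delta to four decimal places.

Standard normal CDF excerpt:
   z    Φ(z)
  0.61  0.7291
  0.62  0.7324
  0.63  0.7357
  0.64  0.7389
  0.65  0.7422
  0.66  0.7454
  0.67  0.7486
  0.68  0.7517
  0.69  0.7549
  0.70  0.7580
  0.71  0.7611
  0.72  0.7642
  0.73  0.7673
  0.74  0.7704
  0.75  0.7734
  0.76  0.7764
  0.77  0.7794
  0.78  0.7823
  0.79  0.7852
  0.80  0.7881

T = 1.25;  σ√T = 0.1565
ln(S/K) + (r + σ²/2)T = ln(434/436) + (0.082 + 0.14²/2)·1.25 = -0.0046 + 0.1148 = 0.1102
d₁ = 0.1102 / 0.1565 = 0.7037 which rounds to 0.70
N(d₁) = N(0.70) = 0.7580
Δ_put = N(d₁) − 1 = 0.7580 − 1 = -0.2420

-0.2420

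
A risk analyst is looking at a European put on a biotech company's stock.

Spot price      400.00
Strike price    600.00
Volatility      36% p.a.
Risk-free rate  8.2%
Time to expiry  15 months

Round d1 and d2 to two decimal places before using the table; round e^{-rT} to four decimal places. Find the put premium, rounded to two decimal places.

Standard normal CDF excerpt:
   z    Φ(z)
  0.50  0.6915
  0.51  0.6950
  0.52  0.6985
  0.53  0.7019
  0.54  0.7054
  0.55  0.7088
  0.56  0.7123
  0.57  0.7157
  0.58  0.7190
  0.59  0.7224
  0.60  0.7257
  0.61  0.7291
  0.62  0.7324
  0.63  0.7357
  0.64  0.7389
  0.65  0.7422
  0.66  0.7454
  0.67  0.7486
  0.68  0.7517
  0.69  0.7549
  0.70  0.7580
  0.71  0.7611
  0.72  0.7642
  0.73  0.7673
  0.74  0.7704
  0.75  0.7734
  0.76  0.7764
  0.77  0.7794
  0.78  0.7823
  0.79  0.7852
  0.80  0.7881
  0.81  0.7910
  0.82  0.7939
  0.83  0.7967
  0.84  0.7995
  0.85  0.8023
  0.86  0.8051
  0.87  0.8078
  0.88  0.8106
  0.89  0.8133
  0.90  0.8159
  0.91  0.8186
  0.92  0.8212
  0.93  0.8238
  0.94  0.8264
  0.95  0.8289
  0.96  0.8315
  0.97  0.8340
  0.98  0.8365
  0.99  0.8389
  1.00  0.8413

σ√T = 0.36 × 1.1180 = 0.4025
d₁ = [ln(400/600) + (0.082 + 0.36²/2)·1.25] / 0.4025 = [-0.4055 + 0.1835] / 0.4025 = -0.5515 ⇒ -0.55
d₂ = d₁ − σ√T = -0.5515 − 0.4025 = -0.9540 ⇒ -0.95
e^(−rT) = e^(−0.082·1.25) = 0.9026
P = 600·0.9026·N(0.95) − 400·N(0.55) = 600·0.9026·0.8289 − 400·0.7088 = 448.8991 − 283.5200 = 165.3791

165.38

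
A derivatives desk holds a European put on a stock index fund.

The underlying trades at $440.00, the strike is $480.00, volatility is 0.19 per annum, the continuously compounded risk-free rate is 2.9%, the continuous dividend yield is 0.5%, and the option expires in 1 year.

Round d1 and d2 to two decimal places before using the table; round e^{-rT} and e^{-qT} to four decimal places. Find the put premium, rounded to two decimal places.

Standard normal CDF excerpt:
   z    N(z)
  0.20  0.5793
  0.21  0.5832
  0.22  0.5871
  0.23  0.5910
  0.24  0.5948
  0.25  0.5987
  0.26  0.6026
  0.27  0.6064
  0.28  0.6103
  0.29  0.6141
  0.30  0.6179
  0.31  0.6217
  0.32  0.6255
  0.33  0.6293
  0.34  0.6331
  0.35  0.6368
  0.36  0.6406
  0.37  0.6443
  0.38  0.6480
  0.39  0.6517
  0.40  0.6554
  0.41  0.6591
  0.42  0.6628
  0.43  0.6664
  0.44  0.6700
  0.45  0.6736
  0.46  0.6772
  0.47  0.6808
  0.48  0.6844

$50.32

σ√T = 0.19·√1 = 0.1900
d₁ = [ln(440/480) + (0.029 − 0.005 + ½·0.19²)·1] / (σ√T) = (-0.0870 + 0.0421) / 0.1900 = -0.2366 ⇒ -0.24
d₂ = -0.2366 − 0.1900 = -0.4266 ⇒ -0.43
e^(−qT) = e^(−0.005·1) = 0.9950;  e^(−rT) = e^(−0.029·1) = 0.9714
N(−d₂) = N(0.43) = 0.6664;  N(−d₁) = N(0.24) = 0.5948
P = 480·0.9714·0.6664 − 440·0.9950·0.5948 = 310.7237 − 260.4034 = 50.3202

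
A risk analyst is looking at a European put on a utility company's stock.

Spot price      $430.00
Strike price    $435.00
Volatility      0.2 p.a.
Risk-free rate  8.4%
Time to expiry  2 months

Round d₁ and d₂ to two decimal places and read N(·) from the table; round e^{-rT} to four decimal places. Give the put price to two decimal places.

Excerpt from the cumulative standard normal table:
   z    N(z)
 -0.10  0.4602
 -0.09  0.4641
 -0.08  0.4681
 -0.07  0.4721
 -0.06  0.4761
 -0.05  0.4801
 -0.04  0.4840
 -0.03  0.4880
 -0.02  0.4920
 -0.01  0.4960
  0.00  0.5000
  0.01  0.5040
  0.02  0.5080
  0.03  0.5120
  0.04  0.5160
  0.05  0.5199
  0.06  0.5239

$13.19

T = 0.1667;  σ√T = 0.0816
d₁ = [ln(430/435) + (0.084 + 0.2²/2)·0.1667] / 0.0816 = [-0.0116 + 0.0173] / 0.0816 = 0.0707 which rounds to 0.07
d₂ = d₁ − σ√T = 0.0707 − 0.0816 = -0.0110 which rounds to -0.01
exp(−rT) = exp(−0.084·0.1667) = 0.9861
P = 435·0.9861·N(0.01) − 430·N(-0.07) = 435·0.9861·0.5040 − 430·0.4721 = 216.1926 − 203.0030 = 13.1896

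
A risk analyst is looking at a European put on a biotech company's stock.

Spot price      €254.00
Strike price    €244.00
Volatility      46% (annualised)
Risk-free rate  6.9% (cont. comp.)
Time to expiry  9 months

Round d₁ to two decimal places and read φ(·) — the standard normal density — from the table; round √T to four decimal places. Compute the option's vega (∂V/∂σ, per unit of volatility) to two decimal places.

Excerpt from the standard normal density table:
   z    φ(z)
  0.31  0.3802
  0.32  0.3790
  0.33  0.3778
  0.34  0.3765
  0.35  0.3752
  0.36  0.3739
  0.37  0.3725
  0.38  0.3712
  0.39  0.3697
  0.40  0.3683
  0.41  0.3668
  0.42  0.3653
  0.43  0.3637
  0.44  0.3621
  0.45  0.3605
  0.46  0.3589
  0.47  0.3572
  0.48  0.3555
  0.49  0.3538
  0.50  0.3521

80.00

T = 0.75;  σ√T = 0.3984
d₁ = [ln(254/244) + (0.069 + ½·0.46²)·0.75] / (σ√T) = (0.0402 + 0.1311) / 0.3984 = 0.4299 → 0.43
√T = √0.75 = 0.8660
φ(d₁) = φ(0.43) = 0.3637
vega = S·φ(d₁)·√T = 254·0.3637·0.8660 = 80.0009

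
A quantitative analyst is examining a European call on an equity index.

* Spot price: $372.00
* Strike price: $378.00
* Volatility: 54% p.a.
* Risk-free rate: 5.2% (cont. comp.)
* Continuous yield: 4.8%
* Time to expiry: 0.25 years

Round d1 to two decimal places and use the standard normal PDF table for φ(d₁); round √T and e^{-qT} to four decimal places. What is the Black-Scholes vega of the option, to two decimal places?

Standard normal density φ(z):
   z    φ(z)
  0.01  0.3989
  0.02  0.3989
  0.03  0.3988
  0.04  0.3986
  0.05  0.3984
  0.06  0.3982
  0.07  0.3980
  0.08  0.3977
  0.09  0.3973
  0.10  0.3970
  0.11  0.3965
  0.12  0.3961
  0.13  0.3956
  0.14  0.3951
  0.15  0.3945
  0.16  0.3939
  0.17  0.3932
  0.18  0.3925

σ√T = 0.54·√0.25 = 0.2700
ln(S/K) + (r − q + σ²/2)T = ln(372/378) + (0.052 − 0.048 + 0.54²/2)·0.25 = -0.0160 + 0.0375 = 0.0214
d₁ = 0.0214 / 0.2700 = 0.0794 which rounds to 0.08
√T = √0.25 = 0.5000
φ(d₁) = φ(0.08) = 0.3977
e^(−qT) = e^(−0.048·0.25) = 0.9881
vega = S·e^(−qT)·φ(d₁)·√T = 372·0.9881·0.3977·0.5000 = 73.0919

73.09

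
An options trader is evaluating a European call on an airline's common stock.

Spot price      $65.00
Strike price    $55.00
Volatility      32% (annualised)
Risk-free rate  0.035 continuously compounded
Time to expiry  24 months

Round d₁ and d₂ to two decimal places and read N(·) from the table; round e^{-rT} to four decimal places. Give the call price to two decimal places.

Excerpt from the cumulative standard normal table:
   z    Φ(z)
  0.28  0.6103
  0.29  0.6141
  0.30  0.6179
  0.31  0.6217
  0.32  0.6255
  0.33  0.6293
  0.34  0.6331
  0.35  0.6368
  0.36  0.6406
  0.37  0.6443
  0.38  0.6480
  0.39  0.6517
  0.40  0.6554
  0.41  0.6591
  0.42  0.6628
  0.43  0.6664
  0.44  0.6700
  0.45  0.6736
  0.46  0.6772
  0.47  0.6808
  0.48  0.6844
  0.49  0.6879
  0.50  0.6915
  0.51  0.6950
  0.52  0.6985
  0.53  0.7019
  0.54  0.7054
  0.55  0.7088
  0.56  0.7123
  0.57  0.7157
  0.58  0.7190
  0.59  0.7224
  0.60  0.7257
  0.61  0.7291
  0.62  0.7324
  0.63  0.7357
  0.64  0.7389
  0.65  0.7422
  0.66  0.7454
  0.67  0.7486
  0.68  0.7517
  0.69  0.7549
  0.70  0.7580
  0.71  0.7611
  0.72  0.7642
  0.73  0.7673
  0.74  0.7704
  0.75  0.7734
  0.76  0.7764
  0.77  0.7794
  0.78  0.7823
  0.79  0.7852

T = 2;  σ√T = 0.4525
d₁ = [ln(65/55) + (0.035 + ½·0.32²)·2] / (σ√T) = (0.1671 + 0.1724) / 0.4525 = 0.7501 → 0.75
d₂ = 0.7501 − 0.4525 = 0.2975 → 0.30
e^(−rT) = e^(−0.035·2) = 0.9324
N(d₁) = N(0.75) = 0.7734;  N(d₂) = N(0.30) = 0.6179
C = 65·0.7734 − 55·0.9324·0.6179 = 50.2710 − 31.6871 = 18.5839

$18.58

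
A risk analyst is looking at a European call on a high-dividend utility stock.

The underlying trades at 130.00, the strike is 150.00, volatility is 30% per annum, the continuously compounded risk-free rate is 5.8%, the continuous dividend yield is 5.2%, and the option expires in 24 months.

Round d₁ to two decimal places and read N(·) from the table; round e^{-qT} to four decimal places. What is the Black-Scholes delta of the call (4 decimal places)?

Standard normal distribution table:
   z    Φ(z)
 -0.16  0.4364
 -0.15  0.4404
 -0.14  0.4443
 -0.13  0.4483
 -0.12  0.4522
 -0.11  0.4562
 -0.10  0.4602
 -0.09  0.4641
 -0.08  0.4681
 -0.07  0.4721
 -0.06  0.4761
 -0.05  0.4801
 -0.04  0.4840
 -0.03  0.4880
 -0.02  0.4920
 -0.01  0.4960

T = 2;  σ√T = 0.4243
d₁ = [ln(130/150) + (0.058 − 0.052 + 0.3²/2)·2] / 0.4243 = [-0.1431 + 0.1020] / 0.4243 = -0.0969 ⇒ -0.10
N(d₁) = N(-0.10) = 0.4602
Δ_call = exp(−qT)·N(d₁) = 0.9012·0.4602 = 0.4147

0.4147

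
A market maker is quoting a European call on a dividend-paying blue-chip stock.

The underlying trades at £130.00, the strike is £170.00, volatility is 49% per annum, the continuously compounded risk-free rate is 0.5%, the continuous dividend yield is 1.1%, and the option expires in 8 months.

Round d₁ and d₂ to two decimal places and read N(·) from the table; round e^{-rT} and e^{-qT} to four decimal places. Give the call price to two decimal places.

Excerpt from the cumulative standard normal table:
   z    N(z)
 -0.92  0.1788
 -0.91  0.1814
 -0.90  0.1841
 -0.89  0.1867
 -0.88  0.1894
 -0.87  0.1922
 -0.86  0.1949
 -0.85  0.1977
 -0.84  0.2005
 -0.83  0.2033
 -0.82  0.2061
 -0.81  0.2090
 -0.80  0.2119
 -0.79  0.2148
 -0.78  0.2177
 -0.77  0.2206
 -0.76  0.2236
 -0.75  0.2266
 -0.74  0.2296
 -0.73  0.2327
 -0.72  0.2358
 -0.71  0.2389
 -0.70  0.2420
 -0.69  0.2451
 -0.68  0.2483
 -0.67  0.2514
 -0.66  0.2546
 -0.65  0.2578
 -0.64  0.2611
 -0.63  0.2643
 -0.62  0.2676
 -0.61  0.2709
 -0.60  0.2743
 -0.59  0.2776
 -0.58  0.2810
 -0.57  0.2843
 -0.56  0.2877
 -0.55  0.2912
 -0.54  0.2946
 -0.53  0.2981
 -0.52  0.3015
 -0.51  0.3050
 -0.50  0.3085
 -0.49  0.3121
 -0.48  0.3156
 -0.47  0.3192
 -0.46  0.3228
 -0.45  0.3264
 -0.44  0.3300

T = 0.6667;  σ√T = 0.4001
d₁ = [ln(130/170) + (0.005 − 0.011 + 0.49²/2)·0.6667] / 0.4001 = [-0.2683 + 0.0760] / 0.4001 = -0.4805 ⇒ -0.48
d₂ = d₁ − σ√T = -0.4805 − 0.4001 = -0.8806 ⇒ -0.88
e^(−qT) = e^(−0.011·0.6667) = 0.9927;  e^(−rT) = e^(−0.005·0.6667) = 0.9967
C = 130·0.9927·N(-0.48) − 170·0.9967·N(-0.88) = 130·0.9927·0.3156 − 170·0.9967·0.1894 = 40.7285 − 32.0917 = 8.6367

£8.64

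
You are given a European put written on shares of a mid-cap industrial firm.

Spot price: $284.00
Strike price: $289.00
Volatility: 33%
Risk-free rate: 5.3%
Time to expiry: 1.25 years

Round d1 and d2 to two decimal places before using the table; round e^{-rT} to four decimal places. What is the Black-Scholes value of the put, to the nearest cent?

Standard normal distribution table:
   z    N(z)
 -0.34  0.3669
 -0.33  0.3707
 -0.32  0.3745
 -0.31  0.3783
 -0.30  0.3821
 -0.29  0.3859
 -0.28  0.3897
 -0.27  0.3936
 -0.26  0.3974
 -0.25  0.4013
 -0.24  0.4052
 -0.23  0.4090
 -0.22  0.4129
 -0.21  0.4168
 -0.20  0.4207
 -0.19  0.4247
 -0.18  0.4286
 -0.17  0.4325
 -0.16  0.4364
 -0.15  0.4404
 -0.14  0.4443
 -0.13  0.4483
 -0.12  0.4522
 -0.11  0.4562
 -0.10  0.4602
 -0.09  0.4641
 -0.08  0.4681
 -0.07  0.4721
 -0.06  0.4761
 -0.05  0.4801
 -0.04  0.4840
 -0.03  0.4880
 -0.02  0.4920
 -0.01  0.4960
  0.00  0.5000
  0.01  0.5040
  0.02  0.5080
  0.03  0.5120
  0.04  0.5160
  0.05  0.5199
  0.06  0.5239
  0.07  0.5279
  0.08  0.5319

σ√T = 0.33·√1.25 = 0.3690
d₁ = [ln(284/289) + (0.053 + 0.33²/2)·1.25] / 0.3690 = [-0.0175 + 0.1343] / 0.3690 = 0.3167 ≈ 0.32
d₂ = d₁ − σ√T = 0.3167 − 0.3690 = -0.0522 ≈ -0.05
exp(−rT) = exp(−0.053·1.25) = 0.9359
N(−d₂) = N(0.05) = 0.5199;  N(−d₁) = N(-0.32) = 0.3745
P = 289·0.9359·0.5199 − 284·0.3745 = 140.6200 − 106.3580 = 34.2620

$34.26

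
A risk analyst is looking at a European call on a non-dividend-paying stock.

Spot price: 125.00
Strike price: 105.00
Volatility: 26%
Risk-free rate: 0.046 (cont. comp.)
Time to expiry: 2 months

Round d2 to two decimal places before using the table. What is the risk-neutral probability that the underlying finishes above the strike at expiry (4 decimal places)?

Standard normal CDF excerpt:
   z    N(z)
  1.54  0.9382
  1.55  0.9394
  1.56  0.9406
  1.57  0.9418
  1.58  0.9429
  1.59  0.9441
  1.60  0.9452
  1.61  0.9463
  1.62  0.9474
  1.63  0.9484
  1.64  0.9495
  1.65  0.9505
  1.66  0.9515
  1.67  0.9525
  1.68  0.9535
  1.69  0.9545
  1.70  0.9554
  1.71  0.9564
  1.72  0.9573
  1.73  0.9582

T = 0.1667;  σ√T = 0.1061
d₁ = [ln(125/105) + (0.046 + ½·0.26²)·0.1667] / (σ√T) = (0.1744 + 0.0133) / 0.1061 = 1.7679 ⇒ 1.77
d₂ = 1.7679 − 0.1061 = 1.6618 ⇒ 1.66
Risk-neutral Pr[S_T > K] = N(d₂) = N(1.66) = 0.9515

0.9515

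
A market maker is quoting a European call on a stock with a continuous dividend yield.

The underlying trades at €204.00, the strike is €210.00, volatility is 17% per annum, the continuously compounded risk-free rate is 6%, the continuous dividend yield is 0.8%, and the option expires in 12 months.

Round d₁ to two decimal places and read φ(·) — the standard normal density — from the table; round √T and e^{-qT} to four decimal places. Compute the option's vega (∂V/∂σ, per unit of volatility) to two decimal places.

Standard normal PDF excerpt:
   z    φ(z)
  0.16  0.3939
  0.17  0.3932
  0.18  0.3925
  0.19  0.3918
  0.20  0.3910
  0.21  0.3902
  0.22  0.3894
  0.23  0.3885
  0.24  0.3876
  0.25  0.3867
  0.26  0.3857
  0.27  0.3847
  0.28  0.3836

σ√T = 0.17·√1 = 0.1700
d₁ = [ln(204/210) + (0.06 − 0.008 + 0.17²/2)·1] / 0.1700 = [-0.0290 + 0.0664] / 0.1700 = 0.2204 → 0.22
√T = √1 = 1.0000
φ(d₁) = φ(0.22) = 0.3894
exp(−qT) = exp(−0.008·1) = 0.9920
vega = S·exp(−qT)·φ(d₁)·√T = 204·0.9920·0.3894·1.0000 = 78.8021

78.80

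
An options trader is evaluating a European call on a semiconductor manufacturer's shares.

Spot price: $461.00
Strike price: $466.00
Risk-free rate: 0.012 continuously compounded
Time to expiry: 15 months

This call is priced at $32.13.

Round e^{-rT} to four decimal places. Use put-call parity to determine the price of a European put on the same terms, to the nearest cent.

$30.19

e^(−rT) = e^(−0.012·1.25) = 0.9851
Put-call parity: C − P = S − K·e^(−rT) = 461 − 466·0.9851 = 461 − 459.0566 = 1.9434
P = C − (C − P) = 32.13 − (1.9434) = 30.1866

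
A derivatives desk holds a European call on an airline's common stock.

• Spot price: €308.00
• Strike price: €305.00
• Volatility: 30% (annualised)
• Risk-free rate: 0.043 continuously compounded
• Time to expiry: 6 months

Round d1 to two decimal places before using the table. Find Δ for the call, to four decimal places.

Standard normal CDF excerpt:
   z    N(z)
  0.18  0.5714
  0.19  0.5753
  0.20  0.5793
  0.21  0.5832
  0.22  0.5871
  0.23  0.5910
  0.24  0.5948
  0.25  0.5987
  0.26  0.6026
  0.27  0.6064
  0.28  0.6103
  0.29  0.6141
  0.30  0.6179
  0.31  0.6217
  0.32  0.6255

σ√T = 0.3 × 0.7071 = 0.2121
d₁ = [ln(308/305) + (0.043 + ½·0.3²)·0.5] / (σ√T) = (0.0098 + 0.0440) / 0.2121 = 0.2536 ⇒ 0.25
N(d₁) = N(0.25) = 0.5987
Δ_call = N(d₁) = 0.5987

0.5987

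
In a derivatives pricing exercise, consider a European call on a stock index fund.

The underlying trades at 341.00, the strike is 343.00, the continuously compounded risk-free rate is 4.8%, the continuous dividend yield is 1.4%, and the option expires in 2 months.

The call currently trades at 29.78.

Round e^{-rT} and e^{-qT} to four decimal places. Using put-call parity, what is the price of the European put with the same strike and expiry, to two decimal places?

exp(−qT) = exp(−0.014·0.1667) = 0.9977;  exp(−rT) = exp(−0.048·0.1667) = 0.9920
Put-call parity: C − P = S·e^(−qT) − K·e^(−rT) = 341·0.9977 − 343·0.9920 = 340.2157 − 340.2560 = -0.0403
P = C − (C − P) = 29.78 − (-0.0403) = 29.8203

29.82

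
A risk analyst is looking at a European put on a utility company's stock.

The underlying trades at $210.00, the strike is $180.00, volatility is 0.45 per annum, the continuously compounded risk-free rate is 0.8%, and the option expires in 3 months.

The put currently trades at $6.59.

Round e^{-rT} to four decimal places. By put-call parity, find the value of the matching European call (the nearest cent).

$36.95

e^(−rT) = e^(−0.008·0.25) = 0.9980
Put-call parity: C − P = S − K·e^(−rT) = 210 − 180·0.9980 = 210 − 179.6400 = 30.3600
C = P + (C − P) = 6.59 + (30.3600) = 36.9500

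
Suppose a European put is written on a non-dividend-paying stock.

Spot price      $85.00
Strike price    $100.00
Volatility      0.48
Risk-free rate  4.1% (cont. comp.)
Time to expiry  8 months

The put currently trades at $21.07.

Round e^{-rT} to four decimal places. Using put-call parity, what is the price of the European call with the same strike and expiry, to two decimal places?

exp(−rT) = exp(−0.041·0.6667) = 0.9730
Put-call parity: C − P = S − K·e^(−rT) = 85 − 100·0.9730 = 85 − 97.3000 = -12.3000
C = P + (C − P) = 21.07 + (-12.3000) = 8.7700

$8.77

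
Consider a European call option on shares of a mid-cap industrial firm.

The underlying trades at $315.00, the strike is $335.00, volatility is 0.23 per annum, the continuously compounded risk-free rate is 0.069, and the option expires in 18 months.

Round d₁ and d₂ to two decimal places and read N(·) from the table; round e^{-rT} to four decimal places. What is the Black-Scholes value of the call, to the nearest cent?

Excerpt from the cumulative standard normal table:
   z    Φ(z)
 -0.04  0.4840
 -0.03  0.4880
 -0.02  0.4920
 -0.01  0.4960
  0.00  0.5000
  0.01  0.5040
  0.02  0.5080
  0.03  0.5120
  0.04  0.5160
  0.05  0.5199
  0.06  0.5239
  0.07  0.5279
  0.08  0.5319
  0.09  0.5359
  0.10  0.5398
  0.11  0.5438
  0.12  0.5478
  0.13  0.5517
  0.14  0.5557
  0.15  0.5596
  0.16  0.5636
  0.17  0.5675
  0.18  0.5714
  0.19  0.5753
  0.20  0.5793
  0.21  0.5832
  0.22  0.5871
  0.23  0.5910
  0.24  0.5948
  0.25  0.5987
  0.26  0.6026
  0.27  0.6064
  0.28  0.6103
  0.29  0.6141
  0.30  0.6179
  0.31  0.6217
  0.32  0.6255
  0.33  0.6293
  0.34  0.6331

$41.20

T = 1.5;  σ√T = 0.2817
d₁ = [ln(315/335) + (0.069 + ½·0.23²)·1.5] / (σ√T) = (-0.0616 + 0.1432) / 0.2817 = 0.2897 which rounds to 0.29
d₂ = 0.2897 − 0.2817 = 0.0080 which rounds to 0.01
exp(−rT) = exp(−0.069·1.5) = 0.9017
N(d₁) = N(0.29) = 0.6141;  N(d₂) = N(0.01) = 0.5040
C = 315·0.6141 − 335·0.9017·0.5040 = 193.4415 − 152.2430 = 41.1985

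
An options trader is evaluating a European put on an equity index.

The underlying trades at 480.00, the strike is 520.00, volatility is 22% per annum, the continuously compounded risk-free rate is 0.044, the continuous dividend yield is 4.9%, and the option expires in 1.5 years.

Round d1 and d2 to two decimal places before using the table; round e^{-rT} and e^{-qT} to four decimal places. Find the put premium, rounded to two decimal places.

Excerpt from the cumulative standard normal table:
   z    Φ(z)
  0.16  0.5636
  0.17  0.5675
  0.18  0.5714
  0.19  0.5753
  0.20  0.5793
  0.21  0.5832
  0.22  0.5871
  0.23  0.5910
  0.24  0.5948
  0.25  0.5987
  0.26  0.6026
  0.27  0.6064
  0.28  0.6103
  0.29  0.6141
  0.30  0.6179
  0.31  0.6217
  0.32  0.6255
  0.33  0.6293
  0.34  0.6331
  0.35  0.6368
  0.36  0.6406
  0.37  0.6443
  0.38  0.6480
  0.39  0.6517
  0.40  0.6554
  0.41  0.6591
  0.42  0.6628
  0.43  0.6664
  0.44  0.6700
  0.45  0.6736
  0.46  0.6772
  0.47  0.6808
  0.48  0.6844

σ√T = 0.22·√1.5 = 0.2694
d₁ = [ln(480/520) + (0.044 − 0.049 + ½·0.22²)·1.5] / (σ√T) = (-0.0800 + 0.0288) / 0.2694 = -0.1902 ⇒ -0.19
d₂ = -0.1902 − 0.2694 = -0.4596 ⇒ -0.46
e^(−qT) = e^(−0.049·1.5) = 0.9291;  e^(−rT) = e^(−0.044·1.5) = 0.9361
N(−d₂) = N(0.46) = 0.6772;  N(−d₁) = N(0.19) = 0.5753
P = 520·0.9361·0.6772 − 480·0.9291·0.5753 = 329.6420 − 256.5654 = 73.0766

73.08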